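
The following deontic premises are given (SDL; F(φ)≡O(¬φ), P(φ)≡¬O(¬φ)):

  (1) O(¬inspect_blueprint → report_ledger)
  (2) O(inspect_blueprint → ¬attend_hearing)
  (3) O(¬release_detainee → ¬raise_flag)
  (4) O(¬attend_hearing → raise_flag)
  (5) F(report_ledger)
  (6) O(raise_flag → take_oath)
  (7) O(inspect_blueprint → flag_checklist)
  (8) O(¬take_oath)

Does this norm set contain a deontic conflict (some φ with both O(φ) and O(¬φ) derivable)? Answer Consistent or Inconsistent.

Premise 8 states O(¬take_oath) outright.
Premise 6, O(raise_flag → take_oath), contraposes to O(¬take_oath → ¬raise_flag); with O(¬take_oath) we get O(¬raise_flag).
Premise 4, O(¬attend_hearing → raise_flag), contraposes to O(¬raise_flag → attend_hearing); with O(¬raise_flag) we get O(attend_hearing).
Premise 2, O(inspect_blueprint → ¬attend_hearing), contraposes to O(attend_hearing → ¬inspect_blueprint); with O(attend_hearing) we get O(¬inspect_blueprint).
With premise 1, O(¬inspect_blueprint → report_ledger), the K-axiom yields O(report_ledger).
But premise 5, F(report_ledger), means O(¬report_ledger).
We now have both O(report_ledger) and O(¬report_ledger) — report_ledger is simultaneously obligatory and forbidden, violating the D-axiom.

Inconsistent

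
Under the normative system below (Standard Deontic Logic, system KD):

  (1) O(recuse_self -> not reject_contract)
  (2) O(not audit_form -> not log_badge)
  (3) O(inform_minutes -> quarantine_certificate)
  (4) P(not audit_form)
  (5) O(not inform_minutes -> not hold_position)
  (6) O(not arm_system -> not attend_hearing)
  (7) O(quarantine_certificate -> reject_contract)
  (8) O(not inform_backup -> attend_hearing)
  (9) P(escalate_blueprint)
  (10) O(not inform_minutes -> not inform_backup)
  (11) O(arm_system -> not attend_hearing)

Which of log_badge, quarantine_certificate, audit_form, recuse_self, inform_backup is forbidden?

Premises 6 and 11 are O(not arm_system -> not attend_hearing) and O(arm_system -> not attend_hearing); every ideal world satisfies not arm_system or arm_system, so in either case not attend_hearing holds — hence O(not attend_hearing).
Premise 8 is O(not inform_backup -> attend_hearing); contrapositively O(not attend_hearing -> inform_backup). Since O(not attend_hearing) holds, K gives O(inform_backup).
Premise 10 is O(not inform_minutes -> not inform_backup); contrapositively O(inform_backup -> inform_minutes). Since O(inform_backup) holds, K gives O(inform_minutes).
Premise 3 is O(inform_minutes -> quarantine_certificate); since O(inform_minutes), deontic closure gives O(quarantine_certificate).
Applying K to premise 7 (O(quarantine_certificate -> reject_contract)) and O(quarantine_certificate) yields O(reject_contract).
Premise 1 is O(recuse_self -> not reject_contract); contrapositively O(reject_contract -> not recuse_self). Since O(reject_contract) holds, K gives O(not recuse_self).
So O(not recuse_self) holds, i.e. recuse_self is forbidden. None of the other listed options is forbidden under the premises.

recuse_self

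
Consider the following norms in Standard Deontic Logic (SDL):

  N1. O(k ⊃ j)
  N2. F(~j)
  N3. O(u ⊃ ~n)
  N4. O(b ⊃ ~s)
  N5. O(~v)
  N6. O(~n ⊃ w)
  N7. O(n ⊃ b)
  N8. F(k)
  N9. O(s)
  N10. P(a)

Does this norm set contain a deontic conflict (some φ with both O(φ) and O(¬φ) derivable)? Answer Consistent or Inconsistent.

Premise 1 is O(k ⊃ j); even if O(j) held, inferring O(k) would be affirming the consequent — invalid.
So O(k) is not derivable, and the apparent clash with O(~k) does not arise.
A world satisfying every obligation exists (e.g. a=false, b=false, j=true, k=false, n=false, s=true, u=false, v=false, w=true); no atom is both obligatory and forbidden, so the set is consistent.

Consistent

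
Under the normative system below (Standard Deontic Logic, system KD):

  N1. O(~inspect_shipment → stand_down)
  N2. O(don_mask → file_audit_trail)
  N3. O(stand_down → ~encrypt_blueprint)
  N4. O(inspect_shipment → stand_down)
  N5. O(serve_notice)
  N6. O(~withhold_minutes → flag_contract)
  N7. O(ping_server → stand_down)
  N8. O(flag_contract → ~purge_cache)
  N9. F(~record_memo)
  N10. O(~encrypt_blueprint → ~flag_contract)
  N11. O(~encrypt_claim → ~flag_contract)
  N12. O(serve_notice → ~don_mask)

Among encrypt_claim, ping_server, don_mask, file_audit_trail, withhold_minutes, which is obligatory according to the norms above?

withhold_minutes

Premises 1 and 4 cover both cases: O(~inspect_shipment → stand_down) and O(inspect_shipment → stand_down). Since ~inspect_shipment ∨ inspect_shipment is a tautology, O(stand_down) follows.
With premise 3, O(stand_down → ~encrypt_blueprint), the K-axiom yields O(~encrypt_blueprint).
From O(~encrypt_blueprint) and premise 10, O(~encrypt_blueprint → ~flag_contract), we obtain O(~flag_contract).
Premise 6, O(~withhold_minutes → flag_contract), contraposes to O(~flag_contract → withhold_minutes); with O(~flag_contract) we get O(withhold_minutes).
So O(withhold_minutes) holds — withhold_minutes is obligatory. None of the other listed options is made obligatory by any chain of premises.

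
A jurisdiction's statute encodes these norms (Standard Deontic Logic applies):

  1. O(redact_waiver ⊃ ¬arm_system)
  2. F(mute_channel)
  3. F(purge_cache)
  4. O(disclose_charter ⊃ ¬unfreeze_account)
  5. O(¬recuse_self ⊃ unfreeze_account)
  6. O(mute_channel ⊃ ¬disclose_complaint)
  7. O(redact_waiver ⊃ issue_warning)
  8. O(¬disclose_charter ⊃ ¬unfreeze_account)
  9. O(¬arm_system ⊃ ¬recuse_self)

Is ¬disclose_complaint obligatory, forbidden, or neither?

Premise 6 is O(mute_channel ⊃ ¬disclose_complaint), but O(mute_channel) is not derivable from the premises, so it does not yield O(¬disclose_complaint).
No premise or chain of K-axiom applications forces O(¬disclose_complaint), and none forces O(disclose_complaint). So ¬disclose_complaint is neither obligatory nor forbidden under these norms.

Neither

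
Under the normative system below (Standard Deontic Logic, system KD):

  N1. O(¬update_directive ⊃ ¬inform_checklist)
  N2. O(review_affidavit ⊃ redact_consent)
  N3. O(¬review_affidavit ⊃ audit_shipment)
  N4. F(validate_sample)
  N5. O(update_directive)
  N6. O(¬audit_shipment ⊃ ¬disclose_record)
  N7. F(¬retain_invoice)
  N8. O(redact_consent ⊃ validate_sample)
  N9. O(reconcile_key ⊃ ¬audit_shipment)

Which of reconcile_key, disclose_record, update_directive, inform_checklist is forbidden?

Premise 4, F(validate_sample), is equivalent to O(¬validate_sample).
Premise 8, O(redact_consent ⊃ validate_sample), contraposes to O(¬validate_sample ⊃ ¬redact_consent); with O(¬validate_sample) we get O(¬redact_consent).
The contrapositive of premise 2 (O(review_affidavit ⊃ redact_consent)) is O(¬redact_consent ⊃ ¬review_affidavit), and O(¬redact_consent) is already established, so O(¬review_affidavit).
Applying K to premise 3 (O(¬review_affidavit ⊃ audit_shipment)) and O(¬review_affidavit) yields O(audit_shipment).
The contrapositive of premise 9 (O(reconcile_key ⊃ ¬audit_shipment)) is O(audit_shipment ⊃ ¬reconcile_key), and O(audit_shipment) is already established, so O(¬reconcile_key).
So O(¬reconcile_key) holds, i.e. reconcile_key is forbidden. None of the other listed options is forbidden under the premises.

reconcile_key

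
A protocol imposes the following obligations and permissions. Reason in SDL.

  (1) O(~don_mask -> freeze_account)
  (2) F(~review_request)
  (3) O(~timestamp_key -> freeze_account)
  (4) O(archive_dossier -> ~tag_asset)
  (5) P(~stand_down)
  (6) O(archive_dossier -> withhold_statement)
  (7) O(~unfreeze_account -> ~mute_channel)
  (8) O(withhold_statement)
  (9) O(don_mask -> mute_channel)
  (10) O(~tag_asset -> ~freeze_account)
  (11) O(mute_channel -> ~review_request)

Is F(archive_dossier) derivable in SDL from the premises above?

Yes

Premise 2, F(~review_request), is equivalent to O(review_request).
Premise 11, O(mute_channel -> ~review_request), contraposes to O(review_request -> ~mute_channel); with O(review_request) we get O(~mute_channel).
Premise 9 is O(don_mask -> mute_channel); contrapositively O(~mute_channel -> ~don_mask). Since O(~mute_channel) holds, K gives O(~don_mask).
With premise 1, O(~don_mask -> freeze_account), the K-axiom yields O(freeze_account).
Premise 10, O(~tag_asset -> ~freeze_account), contraposes to O(freeze_account -> tag_asset); with O(freeze_account) we get O(tag_asset).
Premise 4, O(archive_dossier -> ~tag_asset), contraposes to O(tag_asset -> ~archive_dossier); with O(tag_asset) we get O(~archive_dossier).
Premises 3, 5, 6, 7, 8 do not contribute to this derivation.
So O(~archive_dossier) holds, i.e. F(archive_dossier). The claim follows.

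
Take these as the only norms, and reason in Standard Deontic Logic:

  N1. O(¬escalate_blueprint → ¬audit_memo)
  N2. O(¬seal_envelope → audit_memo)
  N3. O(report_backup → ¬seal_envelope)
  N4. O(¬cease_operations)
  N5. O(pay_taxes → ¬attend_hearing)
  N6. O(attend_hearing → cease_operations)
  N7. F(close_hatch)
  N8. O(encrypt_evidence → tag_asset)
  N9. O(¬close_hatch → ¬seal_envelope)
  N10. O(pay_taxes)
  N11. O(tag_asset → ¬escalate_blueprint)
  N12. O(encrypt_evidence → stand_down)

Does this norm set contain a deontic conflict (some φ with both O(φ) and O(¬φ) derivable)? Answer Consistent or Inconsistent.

Premise 6 is O(attend_hearing → cease_operations), but O(attend_hearing) is not derivable from the premises, so it does not yield O(cease_operations).
So O(cease_operations) is not derivable, and the apparent clash with O(¬cease_operations) does not arise.
A world satisfying every obligation exists (e.g. attend_hearing=false, audit_memo=true, cease_operations=false, close_hatch=false, encrypt_evidence=false, escalate_blueprint=true, pay_taxes=true, report_backup=false, seal_envelope=false, stand_down=false, tag_asset=false); no atom is both obligatory and forbidden, so the set is consistent.

Consistent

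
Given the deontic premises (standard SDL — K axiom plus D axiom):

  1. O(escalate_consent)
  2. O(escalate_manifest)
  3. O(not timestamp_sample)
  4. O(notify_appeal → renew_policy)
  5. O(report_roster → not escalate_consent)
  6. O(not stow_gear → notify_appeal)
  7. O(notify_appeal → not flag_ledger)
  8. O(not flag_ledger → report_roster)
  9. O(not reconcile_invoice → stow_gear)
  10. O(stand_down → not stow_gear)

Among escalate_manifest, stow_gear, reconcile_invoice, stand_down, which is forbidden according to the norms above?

Premise 1 states O(escalate_consent) outright.
Premise 5, O(report_roster → not escalate_consent), contraposes to O(escalate_consent → not report_roster); with O(escalate_consent) we get O(not report_roster).
Premise 8, O(not flag_ledger → report_roster), contraposes to O(not report_roster → flag_ledger); with O(not report_roster) we get O(flag_ledger).
Premise 7 is O(notify_appeal → not flag_ledger); contrapositively O(flag_ledger → not notify_appeal). Since O(flag_ledger) holds, K gives O(not notify_appeal).
Premise 6 is O(not stow_gear → notify_appeal); contrapositively O(not notify_appeal → stow_gear). Since O(not notify_appeal) holds, K gives O(stow_gear).
Premise 10, O(stand_down → not stow_gear), contraposes to O(stow_gear → not stand_down); with O(stow_gear) we get O(not stand_down).
So O(not stand_down) holds, i.e. stand_down is forbidden. None of the other listed options is forbidden under the premises.

stand_down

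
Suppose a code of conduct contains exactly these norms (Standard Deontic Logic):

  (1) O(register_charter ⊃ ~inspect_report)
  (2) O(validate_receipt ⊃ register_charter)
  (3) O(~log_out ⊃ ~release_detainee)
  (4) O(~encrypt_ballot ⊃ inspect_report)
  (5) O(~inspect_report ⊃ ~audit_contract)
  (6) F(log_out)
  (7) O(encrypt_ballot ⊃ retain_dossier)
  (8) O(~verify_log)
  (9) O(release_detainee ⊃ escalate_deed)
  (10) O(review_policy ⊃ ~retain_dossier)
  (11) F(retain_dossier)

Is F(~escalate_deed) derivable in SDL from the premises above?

No

Premise 9 is O(release_detainee ⊃ escalate_deed), but O(release_detainee) is not derivable from the premises, so it does not yield O(escalate_deed).
No other premise forces O(escalate_deed). An ideal world satisfying every premise can still have ~escalate_deed true, so F(~escalate_deed) is not derivable.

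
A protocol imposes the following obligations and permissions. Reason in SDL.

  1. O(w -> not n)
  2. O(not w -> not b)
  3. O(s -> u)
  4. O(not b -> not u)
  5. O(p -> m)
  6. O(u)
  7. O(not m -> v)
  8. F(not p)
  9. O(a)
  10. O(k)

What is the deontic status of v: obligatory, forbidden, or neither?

Premise 7 is O(not m -> v), but O(not m) is not derivable from the premises, so it does not yield O(v).
No premise or chain of K-axiom applications forces O(v), and none forces O(not v). So v is neither obligatory nor forbidden under these norms.

Neither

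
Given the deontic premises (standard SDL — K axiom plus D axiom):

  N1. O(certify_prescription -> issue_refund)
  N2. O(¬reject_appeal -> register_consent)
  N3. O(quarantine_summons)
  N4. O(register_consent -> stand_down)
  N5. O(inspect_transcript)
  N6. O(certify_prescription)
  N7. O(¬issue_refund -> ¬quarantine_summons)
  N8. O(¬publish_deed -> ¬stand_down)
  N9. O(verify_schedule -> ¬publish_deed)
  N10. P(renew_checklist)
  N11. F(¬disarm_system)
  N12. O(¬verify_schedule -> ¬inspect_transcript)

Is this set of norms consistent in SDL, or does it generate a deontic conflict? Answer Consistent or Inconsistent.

Consistent

Premise 7 is O(¬issue_refund -> ¬quarantine_summons), but O(¬issue_refund) is not derivable from the premises, so it does not yield O(¬quarantine_summons).
So O(¬quarantine_summons) is not derivable, and the apparent clash with O(quarantine_summons) does not arise.
A world satisfying every obligation exists (e.g. certify_prescription=true, disarm_system=true, inspect_transcript=true, issue_refund=true, publish_deed=false, quarantine_summons=true, register_consent=false, reject_appeal=true, renew_checklist=false, stand_down=false, verify_schedule=true); no atom is both obligatory and forbidden, so the set is consistent.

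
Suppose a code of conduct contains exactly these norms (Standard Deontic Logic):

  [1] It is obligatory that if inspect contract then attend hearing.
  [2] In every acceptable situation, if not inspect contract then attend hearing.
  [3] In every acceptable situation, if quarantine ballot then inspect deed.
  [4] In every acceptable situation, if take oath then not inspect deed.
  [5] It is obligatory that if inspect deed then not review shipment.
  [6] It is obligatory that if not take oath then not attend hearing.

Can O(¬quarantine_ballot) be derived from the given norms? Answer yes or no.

Yes

Premises 2 and 1 cover both cases: O(¬inspect_contract → attend_hearing) and O(inspect_contract → attend_hearing). Since ¬inspect_contract ∨ inspect_contract is a tautology, O(attend_hearing) follows.
The contrapositive of premise 6 (O(¬take_oath → ¬attend_hearing)) is O(attend_hearing → take_oath), and O(attend_hearing) is already established, so O(take_oath).
Premise 4 is O(take_oath → ¬inspect_deed); since O(take_oath), deontic closure gives O(¬inspect_deed).
Premise 3, O(quarantine_ballot → inspect_deed), contraposes to O(¬inspect_deed → ¬quarantine_ballot); with O(¬inspect_deed) we get O(¬quarantine_ballot).
Premise 5 does not contribute to this derivation.
So O(¬quarantine_ballot) follows.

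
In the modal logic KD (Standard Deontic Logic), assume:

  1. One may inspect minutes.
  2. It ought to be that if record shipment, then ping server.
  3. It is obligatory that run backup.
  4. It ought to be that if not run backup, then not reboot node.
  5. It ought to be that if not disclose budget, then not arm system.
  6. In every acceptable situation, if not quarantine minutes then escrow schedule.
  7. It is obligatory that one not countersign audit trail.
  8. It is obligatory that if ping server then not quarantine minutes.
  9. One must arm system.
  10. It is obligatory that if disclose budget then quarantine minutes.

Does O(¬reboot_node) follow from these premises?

Premise 4 is O(¬run_backup → ¬reboot_node), but O(¬run_backup) is not derivable from the premises, so it does not yield O(¬reboot_node).
No other premise forces O(¬reboot_node). An ideal world satisfying every premise can still have ¬reboot_node false, so O(¬reboot_node) is not derivable.

No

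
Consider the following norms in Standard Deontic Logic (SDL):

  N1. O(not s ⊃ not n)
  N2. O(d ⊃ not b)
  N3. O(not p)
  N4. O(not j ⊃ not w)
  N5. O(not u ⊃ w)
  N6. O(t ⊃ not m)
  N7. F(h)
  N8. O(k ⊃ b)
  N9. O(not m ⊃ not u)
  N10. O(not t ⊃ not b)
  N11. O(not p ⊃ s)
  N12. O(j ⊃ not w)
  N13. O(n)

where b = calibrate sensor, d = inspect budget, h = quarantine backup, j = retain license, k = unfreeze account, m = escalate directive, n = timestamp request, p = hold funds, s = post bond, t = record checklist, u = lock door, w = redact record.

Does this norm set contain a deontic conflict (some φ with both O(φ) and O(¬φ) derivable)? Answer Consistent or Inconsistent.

Premise 1 is O(not s ⊃ not n), but O(not s) is not derivable from the premises, so it does not yield O(not n).
So O(not n) is not derivable, and the apparent clash with O(n) does not arise.
A world satisfying every obligation exists (e.g. b=false, d=false, h=false, j=false, k=false, m=true, n=true, p=false, s=true, t=false, u=true, w=false); no atom is both obligatory and forbidden, so the set is consistent.

Consistent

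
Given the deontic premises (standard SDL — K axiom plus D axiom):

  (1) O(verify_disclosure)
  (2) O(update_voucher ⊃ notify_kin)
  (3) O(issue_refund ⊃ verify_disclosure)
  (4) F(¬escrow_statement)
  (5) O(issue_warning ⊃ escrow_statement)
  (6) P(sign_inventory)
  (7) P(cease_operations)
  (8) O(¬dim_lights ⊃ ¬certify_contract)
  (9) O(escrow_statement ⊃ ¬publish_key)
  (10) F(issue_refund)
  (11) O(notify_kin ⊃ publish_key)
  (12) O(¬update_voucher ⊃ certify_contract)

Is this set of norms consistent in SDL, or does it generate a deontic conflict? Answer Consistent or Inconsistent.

Consistent

Premise 3 is O(issue_refund ⊃ verify_disclosure); even if O(verify_disclosure) held, inferring O(issue_refund) would be affirming the consequent — invalid.
So O(issue_refund) is not derivable, and the apparent clash with O(¬issue_refund) does not arise.
A world satisfying every obligation exists (e.g. cease_operations=false, certify_contract=true, dim_lights=true, escrow_statement=true, issue_refund=false, issue_warning=false, notify_kin=false, publish_key=false, sign_inventory=false, update_voucher=false, verify_disclosure=true); no atom is both obligatory and forbidden, so the set is consistent.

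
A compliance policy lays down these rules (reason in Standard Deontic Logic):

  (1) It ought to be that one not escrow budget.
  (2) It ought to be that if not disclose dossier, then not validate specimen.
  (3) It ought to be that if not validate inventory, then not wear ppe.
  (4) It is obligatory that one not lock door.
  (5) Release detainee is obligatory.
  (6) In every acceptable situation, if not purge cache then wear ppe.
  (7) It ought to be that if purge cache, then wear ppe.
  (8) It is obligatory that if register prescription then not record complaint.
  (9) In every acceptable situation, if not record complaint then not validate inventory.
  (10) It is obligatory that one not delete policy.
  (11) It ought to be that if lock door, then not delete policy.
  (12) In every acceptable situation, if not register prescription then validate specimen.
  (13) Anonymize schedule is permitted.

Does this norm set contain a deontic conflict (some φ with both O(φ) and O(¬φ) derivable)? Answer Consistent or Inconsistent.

Premise 11 is O(lock_door → ¬delete_policy); even if O(¬delete_policy) held, inferring O(lock_door) would be affirming the consequent — invalid.
So O(lock_door) is not derivable, and the apparent clash with O(¬lock_door) does not arise.
A world satisfying every obligation exists (e.g. anonymize_schedule=false, delete_policy=false, disclose_dossier=true, escrow_budget=false, lock_door=false, purge_cache=false, record_complaint=true, register_prescription=false, release_detainee=true, validate_inventory=true, validate_specimen=true, wear_ppe=true); no atom is both obligatory and forbidden, so the set is consistent.

Consistent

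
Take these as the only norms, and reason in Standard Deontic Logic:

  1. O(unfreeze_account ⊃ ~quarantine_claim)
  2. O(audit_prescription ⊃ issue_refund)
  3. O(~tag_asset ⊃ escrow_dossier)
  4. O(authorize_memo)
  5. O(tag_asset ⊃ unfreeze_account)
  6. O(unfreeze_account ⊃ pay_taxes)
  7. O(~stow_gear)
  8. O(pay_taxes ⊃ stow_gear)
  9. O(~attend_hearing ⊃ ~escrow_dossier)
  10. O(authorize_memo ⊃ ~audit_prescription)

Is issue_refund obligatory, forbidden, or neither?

Premise 2 is O(audit_prescription ⊃ issue_refund), but O(audit_prescription) is not derivable from the premises, so it does not yield O(issue_refund).
No premise or chain of K-axiom applications forces O(issue_refund), and none forces O(~issue_refund). So issue_refund is neither obligatory nor forbidden under these norms.

Neither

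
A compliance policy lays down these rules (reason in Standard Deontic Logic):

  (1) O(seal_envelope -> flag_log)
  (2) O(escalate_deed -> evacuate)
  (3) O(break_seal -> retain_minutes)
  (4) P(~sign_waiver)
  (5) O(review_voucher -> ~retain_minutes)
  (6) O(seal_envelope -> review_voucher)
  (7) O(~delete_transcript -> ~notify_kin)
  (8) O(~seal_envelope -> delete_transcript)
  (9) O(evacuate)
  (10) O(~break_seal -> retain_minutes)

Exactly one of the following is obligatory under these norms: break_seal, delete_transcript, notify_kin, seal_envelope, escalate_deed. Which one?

By case analysis on ~break_seal: premise 10 gives O(~break_seal -> retain_minutes) and premise 3 gives O(break_seal -> retain_minutes), so O(retain_minutes) either way.
The contrapositive of premise 5 (O(review_voucher -> ~retain_minutes)) is O(retain_minutes -> ~review_voucher), and O(retain_minutes) is already established, so O(~review_voucher).
The contrapositive of premise 6 (O(seal_envelope -> review_voucher)) is O(~review_voucher -> ~seal_envelope), and O(~review_voucher) is already established, so O(~seal_envelope).
From O(~seal_envelope) and premise 8, O(~seal_envelope -> delete_transcript), we obtain O(delete_transcript).
So O(delete_transcript) holds — delete_transcript is obligatory. None of the other listed options is made obligatory by any chain of premises.

delete_transcript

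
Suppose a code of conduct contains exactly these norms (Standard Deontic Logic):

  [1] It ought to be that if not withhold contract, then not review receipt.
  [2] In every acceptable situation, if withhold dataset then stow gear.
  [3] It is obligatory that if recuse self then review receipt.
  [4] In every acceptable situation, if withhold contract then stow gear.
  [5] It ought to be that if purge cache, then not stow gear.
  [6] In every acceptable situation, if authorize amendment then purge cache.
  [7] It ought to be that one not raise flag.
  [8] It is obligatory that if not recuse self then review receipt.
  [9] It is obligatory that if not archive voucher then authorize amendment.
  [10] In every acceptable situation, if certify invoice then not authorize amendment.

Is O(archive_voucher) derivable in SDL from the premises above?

Premises 3 and 8 cover both cases: O(recuse_self → review_receipt) and O(¬recuse_self → review_receipt). Since recuse_self ∨ ¬recuse_self is a tautology, O(review_receipt) follows.
Premise 1 is O(¬withhold_contract → ¬review_receipt); contrapositively O(review_receipt → withhold_contract). Since O(review_receipt) holds, K gives O(withhold_contract).
From O(withhold_contract) and premise 4, O(withhold_contract → stow_gear), we obtain O(stow_gear).
Premise 5, O(purge_cache → ¬stow_gear), contraposes to O(stow_gear → ¬purge_cache); with O(stow_gear) we get O(¬purge_cache).
The contrapositive of premise 6 (O(authorize_amendment → purge_cache)) is O(¬purge_cache → ¬authorize_amendment), and O(¬purge_cache) is already established, so O(¬authorize_amendment).
The contrapositive of premise 9 (O(¬archive_voucher → authorize_amendment)) is O(¬authorize_amendment → archive_voucher), and O(¬authorize_amendment) is already established, so O(archive_voucher).
Premises 2, 7, 10 do not contribute to this derivation.
So O(archive_voucher) follows.

Yes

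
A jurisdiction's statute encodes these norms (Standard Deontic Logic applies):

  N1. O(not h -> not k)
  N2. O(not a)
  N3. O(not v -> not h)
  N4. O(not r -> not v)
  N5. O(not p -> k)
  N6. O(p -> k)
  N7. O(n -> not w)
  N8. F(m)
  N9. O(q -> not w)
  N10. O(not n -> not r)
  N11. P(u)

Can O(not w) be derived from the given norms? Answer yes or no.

Premises 6 and 5 are O(p -> k) and O(not p -> k); every ideal world satisfies p or not p, so in either case k holds — hence O(k).
Premise 1, O(not h -> not k), contraposes to O(k -> h); with O(k) we get O(h).
The contrapositive of premise 3 (O(not v -> not h)) is O(h -> v), and O(h) is already established, so O(v).
Premise 4 is O(not r -> not v); contrapositively O(v -> r). Since O(v) holds, K gives O(r).
Premise 10, O(not n -> not r), contraposes to O(r -> n); with O(r) we get O(n).
From O(n) and premise 7, O(n -> not w), we obtain O(not w).
Premises 2, 8, 9, 11 do not contribute to this derivation.
So O(not w) follows.

Yes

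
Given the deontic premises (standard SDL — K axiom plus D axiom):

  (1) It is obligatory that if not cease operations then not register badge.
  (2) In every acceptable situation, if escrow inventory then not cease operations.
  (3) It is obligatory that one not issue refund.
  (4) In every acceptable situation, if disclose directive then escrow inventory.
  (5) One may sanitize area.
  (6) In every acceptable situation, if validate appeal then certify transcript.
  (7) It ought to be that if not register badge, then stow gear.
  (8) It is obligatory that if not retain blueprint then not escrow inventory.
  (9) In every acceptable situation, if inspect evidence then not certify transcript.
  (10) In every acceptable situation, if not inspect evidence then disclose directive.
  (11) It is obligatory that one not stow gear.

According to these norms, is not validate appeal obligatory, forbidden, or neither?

Premise 11 gives O(¬stow_gear).
Premise 7, O(¬register_badge → stow_gear), contraposes to O(¬stow_gear → register_badge); with O(¬stow_gear) we get O(register_badge).
Premise 1 is O(¬cease_operations → ¬register_badge); contrapositively O(register_badge → cease_operations). Since O(register_badge) holds, K gives O(cease_operations).
The contrapositive of premise 2 (O(escrow_inventory → ¬cease_operations)) is O(cease_operations → ¬escrow_inventory), and O(cease_operations) is already established, so O(¬escrow_inventory).
Premise 4, O(disclose_directive → escrow_inventory), contraposes to O(¬escrow_inventory → ¬disclose_directive); with O(¬escrow_inventory) we get O(¬disclose_directive).
Premise 10, O(¬inspect_evidence → disclose_directive), contraposes to O(¬disclose_directive → inspect_evidence); with O(¬disclose_directive) we get O(inspect_evidence).
With premise 9, O(inspect_evidence → ¬certify_transcript), the K-axiom yields O(¬certify_transcript).
Premise 6 is O(validate_appeal → certify_transcript); contrapositively O(¬certify_transcript → ¬validate_appeal). Since O(¬certify_transcript) holds, K gives O(¬validate_appeal).
Premises 3, 5, 8 do not contribute to this derivation.
Hence ¬validate_appeal is obligatory.

Obligatory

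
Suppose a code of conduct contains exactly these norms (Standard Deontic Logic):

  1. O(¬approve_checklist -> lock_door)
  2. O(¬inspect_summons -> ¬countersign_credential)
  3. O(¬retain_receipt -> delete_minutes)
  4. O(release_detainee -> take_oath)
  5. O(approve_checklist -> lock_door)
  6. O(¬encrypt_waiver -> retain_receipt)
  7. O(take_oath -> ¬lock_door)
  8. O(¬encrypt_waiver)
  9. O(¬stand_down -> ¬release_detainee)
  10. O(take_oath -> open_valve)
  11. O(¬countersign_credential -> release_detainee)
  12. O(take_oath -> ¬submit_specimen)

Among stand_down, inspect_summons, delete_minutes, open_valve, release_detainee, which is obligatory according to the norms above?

By case analysis on approve_checklist: premise 5 gives O(approve_checklist -> lock_door) and premise 1 gives O(¬approve_checklist -> lock_door), so O(lock_door) either way.
Premise 7 is O(take_oath -> ¬lock_door); contrapositively O(lock_door -> ¬take_oath). Since O(lock_door) holds, K gives O(¬take_oath).
Premise 4, O(release_detainee -> take_oath), contraposes to O(¬take_oath -> ¬release_detainee); with O(¬take_oath) we get O(¬release_detainee).
The contrapositive of premise 11 (O(¬countersign_credential -> release_detainee)) is O(¬release_detainee -> countersign_credential), and O(¬release_detainee) is already established, so O(countersign_credential).
Premise 2 is O(¬inspect_summons -> ¬countersign_credential); contrapositively O(countersign_credential -> inspect_summons). Since O(countersign_credential) holds, K gives O(inspect_summons).
So O(inspect_summons) holds — inspect_summons is obligatory. None of the other listed options is made obligatory by any chain of premises.

inspect_summons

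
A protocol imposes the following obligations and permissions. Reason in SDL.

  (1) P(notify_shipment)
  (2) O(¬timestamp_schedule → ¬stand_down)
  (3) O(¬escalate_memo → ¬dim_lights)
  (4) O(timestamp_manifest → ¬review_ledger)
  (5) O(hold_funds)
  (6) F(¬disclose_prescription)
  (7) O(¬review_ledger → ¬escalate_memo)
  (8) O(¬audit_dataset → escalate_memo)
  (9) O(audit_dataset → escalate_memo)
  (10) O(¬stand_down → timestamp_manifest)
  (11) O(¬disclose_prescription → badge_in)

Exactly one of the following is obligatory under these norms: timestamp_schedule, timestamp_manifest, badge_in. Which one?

Premises 8 and 9 cover both cases: O(¬audit_dataset → escalate_memo) and O(audit_dataset → escalate_memo). Since ¬audit_dataset ∨ audit_dataset is a tautology, O(escalate_memo) follows.
The contrapositive of premise 7 (O(¬review_ledger → ¬escalate_memo)) is O(escalate_memo → review_ledger), and O(escalate_memo) is already established, so O(review_ledger).
Premise 4 is O(timestamp_manifest → ¬review_ledger); contrapositively O(review_ledger → ¬timestamp_manifest). Since O(review_ledger) holds, K gives O(¬timestamp_manifest).
Premise 10 is O(¬stand_down → timestamp_manifest); contrapositively O(¬timestamp_manifest → stand_down). Since O(¬timestamp_manifest) holds, K gives O(stand_down).
Premise 2, O(¬timestamp_schedule → ¬stand_down), contraposes to O(stand_down → timestamp_schedule); with O(stand_down) we get O(timestamp_schedule).
So O(timestamp_schedule) holds — timestamp_schedule is obligatory. None of the other listed options is made obligatory by any chain of premises.

timestamp_schedule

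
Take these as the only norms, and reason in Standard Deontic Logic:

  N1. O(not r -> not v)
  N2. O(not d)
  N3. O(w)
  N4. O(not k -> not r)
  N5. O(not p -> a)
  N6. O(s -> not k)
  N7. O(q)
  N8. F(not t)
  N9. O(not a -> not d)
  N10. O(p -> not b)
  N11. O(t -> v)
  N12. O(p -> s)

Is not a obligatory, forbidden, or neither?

F(not t) at premise 8 means O(t).
From O(t) and premise 11, O(t -> v), we obtain O(v).
Premise 1 is O(not r -> not v); contrapositively O(v -> r). Since O(v) holds, K gives O(r).
Premise 4, O(not k -> not r), contraposes to O(r -> k); with O(r) we get O(k).
Premise 6, O(s -> not k), contraposes to O(k -> not s); with O(k) we get O(not s).
Premise 12, O(p -> s), contraposes to O(not s -> not p); with O(not s) we get O(not p).
Premise 5 is O(not p -> a); since O(not p), deontic closure gives O(a).
Premises 2, 3, 7, 9, 10 do not contribute to this derivation.
Thus O(a), which is F(not a): not a is forbidden.

Forbidden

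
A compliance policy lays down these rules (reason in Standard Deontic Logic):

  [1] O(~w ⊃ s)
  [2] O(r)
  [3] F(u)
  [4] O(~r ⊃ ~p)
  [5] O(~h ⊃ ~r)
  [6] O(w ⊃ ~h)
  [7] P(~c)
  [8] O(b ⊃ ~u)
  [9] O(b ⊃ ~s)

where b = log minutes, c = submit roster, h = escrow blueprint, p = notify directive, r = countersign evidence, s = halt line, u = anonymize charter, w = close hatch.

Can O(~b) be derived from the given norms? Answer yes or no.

Yes

Premise 2 gives O(r).
The contrapositive of premise 5 (O(~h ⊃ ~r)) is O(r ⊃ h), and O(r) is already established, so O(h).
Premise 6 is O(w ⊃ ~h); contrapositively O(h ⊃ ~w). Since O(h) holds, K gives O(~w).
Applying K to premise 1 (O(~w ⊃ s)) and O(~w) yields O(s).
Premise 9 is O(b ⊃ ~s); contrapositively O(s ⊃ ~b). Since O(s) holds, K gives O(~b).
Premises 3, 4, 7, 8 do not contribute to this derivation.
So O(~b) follows.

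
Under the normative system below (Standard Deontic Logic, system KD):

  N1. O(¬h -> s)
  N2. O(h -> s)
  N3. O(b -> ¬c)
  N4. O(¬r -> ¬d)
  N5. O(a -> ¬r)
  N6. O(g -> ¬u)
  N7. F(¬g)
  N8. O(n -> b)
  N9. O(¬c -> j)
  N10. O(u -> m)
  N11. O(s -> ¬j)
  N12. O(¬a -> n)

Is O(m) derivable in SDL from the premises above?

Premise 10 is O(u -> m), but O(u) is not derivable from the premises, so it does not yield O(m).
No other premise forces O(m). An ideal world satisfying every premise can still have m false, so O(m) is not derivable.

No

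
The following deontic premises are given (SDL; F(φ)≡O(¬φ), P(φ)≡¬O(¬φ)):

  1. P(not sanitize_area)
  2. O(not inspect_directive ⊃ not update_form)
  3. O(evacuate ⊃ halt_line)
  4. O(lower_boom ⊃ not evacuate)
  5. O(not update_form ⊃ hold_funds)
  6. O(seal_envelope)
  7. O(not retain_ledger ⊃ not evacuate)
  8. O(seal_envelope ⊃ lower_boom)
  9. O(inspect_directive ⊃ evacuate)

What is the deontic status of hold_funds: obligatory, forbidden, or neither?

Obligatory

Premise 6 gives O(seal_envelope).
Applying K to premise 8 (O(seal_envelope ⊃ lower_boom)) and O(seal_envelope) yields O(lower_boom).
With premise 4, O(lower_boom ⊃ not evacuate), the K-axiom yields O(not evacuate).
Premise 9 is O(inspect_directive ⊃ evacuate); contrapositively O(not evacuate ⊃ not inspect_directive). Since O(not evacuate) holds, K gives O(not inspect_directive).
Premise 2 is O(not inspect_directive ⊃ not update_form); since O(not inspect_directive), deontic closure gives O(not update_form).
With premise 5, O(not update_form ⊃ hold_funds), the K-axiom yields O(hold_funds).
Premises 1, 3, 7 do not contribute to this derivation.
Hence hold_funds is obligatory.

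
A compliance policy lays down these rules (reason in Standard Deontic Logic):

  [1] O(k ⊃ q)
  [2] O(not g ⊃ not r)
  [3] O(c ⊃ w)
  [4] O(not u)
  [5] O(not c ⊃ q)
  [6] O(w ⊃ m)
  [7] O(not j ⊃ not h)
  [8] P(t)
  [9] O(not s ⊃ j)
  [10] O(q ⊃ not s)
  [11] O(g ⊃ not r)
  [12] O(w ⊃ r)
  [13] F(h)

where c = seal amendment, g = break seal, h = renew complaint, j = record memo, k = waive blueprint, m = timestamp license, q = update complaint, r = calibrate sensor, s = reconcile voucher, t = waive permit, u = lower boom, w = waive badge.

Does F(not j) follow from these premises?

Yes

Premises 11 and 2 cover both cases: O(g ⊃ not r) and O(not g ⊃ not r). Since g ∨ not g is a tautology, O(not r) follows.
Premise 12, O(w ⊃ r), contraposes to O(not r ⊃ not w); with O(not r) we get O(not w).
Premise 3, O(c ⊃ w), contraposes to O(not w ⊃ not c); with O(not w) we get O(not c).
With premise 5, O(not c ⊃ q), the K-axiom yields O(q).
From O(q) and premise 10, O(q ⊃ not s), we obtain O(not s).
With premise 9, O(not s ⊃ j), the K-axiom yields O(j).
Premises 1, 4, 6, 7, 8, 13 do not contribute to this derivation.
So O(j) holds, i.e. F(not j). The claim follows.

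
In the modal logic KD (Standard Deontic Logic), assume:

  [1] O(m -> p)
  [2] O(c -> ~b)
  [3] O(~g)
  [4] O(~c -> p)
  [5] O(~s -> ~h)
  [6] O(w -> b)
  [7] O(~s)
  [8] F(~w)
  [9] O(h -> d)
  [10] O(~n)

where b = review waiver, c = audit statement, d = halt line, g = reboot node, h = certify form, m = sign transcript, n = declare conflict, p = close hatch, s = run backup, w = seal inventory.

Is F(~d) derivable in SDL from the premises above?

Premise 9 is O(h -> d), but O(h) is not derivable from the premises, so it does not yield O(d).
No other premise forces O(d). An ideal world satisfying every premise can still have ~d true, so F(~d) is not derivable.

No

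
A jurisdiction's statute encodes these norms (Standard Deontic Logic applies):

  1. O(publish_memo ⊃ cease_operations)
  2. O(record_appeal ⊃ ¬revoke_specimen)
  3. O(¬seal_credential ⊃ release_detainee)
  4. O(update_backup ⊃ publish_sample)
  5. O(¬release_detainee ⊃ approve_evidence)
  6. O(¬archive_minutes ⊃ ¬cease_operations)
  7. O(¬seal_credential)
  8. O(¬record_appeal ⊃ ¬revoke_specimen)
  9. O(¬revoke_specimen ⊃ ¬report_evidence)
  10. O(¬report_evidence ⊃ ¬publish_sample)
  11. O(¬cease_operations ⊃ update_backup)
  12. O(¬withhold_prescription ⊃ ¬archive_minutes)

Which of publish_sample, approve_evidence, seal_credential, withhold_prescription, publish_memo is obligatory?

By case analysis on ¬record_appeal: premise 8 gives O(¬record_appeal ⊃ ¬revoke_specimen) and premise 2 gives O(record_appeal ⊃ ¬revoke_specimen), so O(¬revoke_specimen) either way.
From O(¬revoke_specimen) and premise 9, O(¬revoke_specimen ⊃ ¬report_evidence), we obtain O(¬report_evidence).
From O(¬report_evidence) and premise 10, O(¬report_evidence ⊃ ¬publish_sample), we obtain O(¬publish_sample).
Premise 4, O(update_backup ⊃ publish_sample), contraposes to O(¬publish_sample ⊃ ¬update_backup); with O(¬publish_sample) we get O(¬update_backup).
Premise 11 is O(¬cease_operations ⊃ update_backup); contrapositively O(¬update_backup ⊃ cease_operations). Since O(¬update_backup) holds, K gives O(cease_operations).
Premise 6, O(¬archive_minutes ⊃ ¬cease_operations), contraposes to O(cease_operations ⊃ archive_minutes); with O(cease_operations) we get O(archive_minutes).
Premise 12, O(¬withhold_prescription ⊃ ¬archive_minutes), contraposes to O(archive_minutes ⊃ withhold_prescription); with O(archive_minutes) we get O(withhold_prescription).
So O(withhold_prescription) holds — withhold_prescription is obligatory. None of the other listed options is made obligatory by any chain of premises.

withhold_prescription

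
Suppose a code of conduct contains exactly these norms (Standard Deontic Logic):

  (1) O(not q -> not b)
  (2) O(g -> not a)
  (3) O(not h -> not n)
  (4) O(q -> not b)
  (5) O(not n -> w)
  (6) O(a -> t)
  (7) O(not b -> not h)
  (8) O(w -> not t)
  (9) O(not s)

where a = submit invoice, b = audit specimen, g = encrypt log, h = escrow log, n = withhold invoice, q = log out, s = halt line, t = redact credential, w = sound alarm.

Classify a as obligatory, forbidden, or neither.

Premises 1 and 4 cover both cases: O(not q -> not b) and O(q -> not b). Since not q ∨ q is a tautology, O(not b) follows.
With premise 7, O(not b -> not h), the K-axiom yields O(not h).
Premise 3 is O(not h -> not n); since O(not h), deontic closure gives O(not n).
With premise 5, O(not n -> w), the K-axiom yields O(w).
With premise 8, O(w -> not t), the K-axiom yields O(not t).
The contrapositive of premise 6 (O(a -> t)) is O(not t -> not a), and O(not t) is already established, so O(not a).
Premises 2, 9 do not contribute to this derivation.
Thus O(not a), which is F(a): a is forbidden.

Forbidden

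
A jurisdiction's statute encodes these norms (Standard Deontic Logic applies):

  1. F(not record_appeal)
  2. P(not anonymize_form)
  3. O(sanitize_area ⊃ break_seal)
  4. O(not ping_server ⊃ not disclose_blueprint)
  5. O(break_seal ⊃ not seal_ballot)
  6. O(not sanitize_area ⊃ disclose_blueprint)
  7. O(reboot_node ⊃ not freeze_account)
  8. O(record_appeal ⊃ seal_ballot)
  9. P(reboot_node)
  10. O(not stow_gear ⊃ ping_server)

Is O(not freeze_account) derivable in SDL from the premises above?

No

Premise 7 is O(reboot_node ⊃ not freeze_account), but O(reboot_node) is not derivable from the premises (the permission P(reboot_node) asserts only not O(not reboot_node), not O(reboot_node)), so it does not yield O(not freeze_account).
No other premise forces O(not freeze_account). An ideal world satisfying every premise can still have not freeze_account false, so O(not freeze_account) is not derivable.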